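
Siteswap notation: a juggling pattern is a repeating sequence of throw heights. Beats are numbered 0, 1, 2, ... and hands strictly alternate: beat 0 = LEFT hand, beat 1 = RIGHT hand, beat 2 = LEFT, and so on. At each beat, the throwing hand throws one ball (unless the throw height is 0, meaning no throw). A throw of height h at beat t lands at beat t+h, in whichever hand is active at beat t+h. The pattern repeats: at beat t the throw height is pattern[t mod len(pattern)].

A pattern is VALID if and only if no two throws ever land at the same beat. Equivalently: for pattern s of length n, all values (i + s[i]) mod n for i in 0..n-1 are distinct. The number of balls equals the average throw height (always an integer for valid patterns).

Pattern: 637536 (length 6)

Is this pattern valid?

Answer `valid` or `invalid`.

i=0: (i + s[i]) mod n = (0 + 6) mod 6 = 0
i=1: (i + s[i]) mod n = (1 + 3) mod 6 = 4
i=2: (i + s[i]) mod n = (2 + 7) mod 6 = 3
i=3: (i + s[i]) mod n = (3 + 5) mod 6 = 2
i=4: (i + s[i]) mod n = (4 + 3) mod 6 = 1
i=5: (i + s[i]) mod n = (5 + 6) mod 6 = 5
Residues: [0, 4, 3, 2, 1, 5], distinct: True

Answer: valid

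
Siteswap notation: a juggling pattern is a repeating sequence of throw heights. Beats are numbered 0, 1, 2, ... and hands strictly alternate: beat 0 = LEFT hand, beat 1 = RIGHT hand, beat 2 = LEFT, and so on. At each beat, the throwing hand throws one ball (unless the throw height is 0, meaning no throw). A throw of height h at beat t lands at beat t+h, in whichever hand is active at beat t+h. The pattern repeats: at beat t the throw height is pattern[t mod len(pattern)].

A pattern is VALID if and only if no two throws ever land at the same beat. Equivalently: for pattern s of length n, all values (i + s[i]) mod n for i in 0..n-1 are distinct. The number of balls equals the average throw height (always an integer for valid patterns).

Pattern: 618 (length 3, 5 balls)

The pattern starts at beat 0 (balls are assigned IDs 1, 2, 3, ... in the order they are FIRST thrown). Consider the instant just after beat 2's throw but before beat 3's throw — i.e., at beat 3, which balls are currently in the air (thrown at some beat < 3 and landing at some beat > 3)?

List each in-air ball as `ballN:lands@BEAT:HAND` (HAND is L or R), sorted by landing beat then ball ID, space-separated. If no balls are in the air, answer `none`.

Answer: ball1:lands@6:L ball2:lands@10:L

Derivation:
Beat 0 (L): throw ball1 h=6 -> lands@6:L; in-air after throw: [b1@6:L]
Beat 1 (R): throw ball2 h=1 -> lands@2:L; in-air after throw: [b2@2:L b1@6:L]
Beat 2 (L): throw ball2 h=8 -> lands@10:L; in-air after throw: [b1@6:L b2@10:L]
Beat 3 (R): throw ball3 h=6 -> lands@9:R; in-air after throw: [b1@6:L b3@9:R b2@10:L]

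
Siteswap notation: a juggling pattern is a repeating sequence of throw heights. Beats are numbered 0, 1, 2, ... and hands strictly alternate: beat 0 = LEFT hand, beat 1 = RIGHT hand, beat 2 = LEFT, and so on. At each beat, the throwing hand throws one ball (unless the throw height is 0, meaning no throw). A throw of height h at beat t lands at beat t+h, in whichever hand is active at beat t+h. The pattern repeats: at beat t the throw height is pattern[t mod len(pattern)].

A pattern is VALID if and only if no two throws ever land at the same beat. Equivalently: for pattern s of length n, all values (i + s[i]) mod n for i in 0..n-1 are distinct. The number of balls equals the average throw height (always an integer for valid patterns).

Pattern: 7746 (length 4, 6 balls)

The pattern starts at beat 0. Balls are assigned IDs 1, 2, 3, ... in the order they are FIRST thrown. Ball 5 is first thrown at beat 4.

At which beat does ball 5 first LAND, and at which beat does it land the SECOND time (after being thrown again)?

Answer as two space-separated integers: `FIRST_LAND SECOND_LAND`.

Answer: 11 17

Derivation:
Beat 0 (L): throw ball1 h=7 -> lands@7:R; in-air after throw: [b1@7:R]
Beat 1 (R): throw ball2 h=7 -> lands@8:L; in-air after throw: [b1@7:R b2@8:L]
Beat 2 (L): throw ball3 h=4 -> lands@6:L; in-air after throw: [b3@6:L b1@7:R b2@8:L]
Beat 3 (R): throw ball4 h=6 -> lands@9:R; in-air after throw: [b3@6:L b1@7:R b2@8:L b4@9:R]
Beat 4 (L): throw ball5 h=7 -> lands@11:R; in-air after throw: [b3@6:L b1@7:R b2@8:L b4@9:R b5@11:R]
Beat 5 (R): throw ball6 h=7 -> lands@12:L; in-air after throw: [b3@6:L b1@7:R b2@8:L b4@9:R b5@11:R b6@12:L]
Beat 6 (L): throw ball3 h=4 -> lands@10:L; in-air after throw: [b1@7:R b2@8:L b4@9:R b3@10:L b5@11:R b6@12:L]
Beat 7 (R): throw ball1 h=6 -> lands@13:R; in-air after throw: [b2@8:L b4@9:R b3@10:L b5@11:R b6@12:L b1@13:R]
Beat 8 (L): throw ball2 h=7 -> lands@15:R; in-air after throw: [b4@9:R b3@10:L b5@11:R b6@12:L b1@13:R b2@15:R]
Beat 9 (R): throw ball4 h=7 -> lands@16:L; in-air after throw: [b3@10:L b5@11:R b6@12:L b1@13:R b2@15:R b4@16:L]
Beat 10 (L): throw ball3 h=4 -> lands@14:L; in-air after throw: [b5@11:R b6@12:L b1@13:R b3@14:L b2@15:R b4@16:L]
Beat 11 (R): throw ball5 h=6 -> lands@17:R; in-air after throw: [b6@12:L b1@13:R b3@14:L b2@15:R b4@16:L b5@17:R]
Beat 12 (L): throw ball6 h=7 -> lands@19:R; in-air after throw: [b1@13:R b3@14:L b2@15:R b4@16:L b5@17:R b6@19:R]
Beat 13 (R): throw ball1 h=7 -> lands@20:L; in-air after throw: [b3@14:L b2@15:R b4@16:L b5@17:R b6@19:R b1@20:L]
Beat 14 (L): throw ball3 h=4 -> lands@18:L; in-air after throw: [b2@15:R b4@16:L b5@17:R b3@18:L b6@19:R b1@20:L]
Beat 15 (R): throw ball2 h=6 -> lands@21:R; in-air after throw: [b4@16:L b5@17:R b3@18:L b6@19:R b1@20:L b2@21:R]
Beat 16 (L): throw ball4 h=7 -> lands@23:R; in-air after throw: [b5@17:R b3@18:L b6@19:R b1@20:L b2@21:R b4@23:R]
Beat 17 (R): throw ball5 h=7 -> lands@24:L; in-air after throw: [b3@18:L b6@19:R b1@20:L b2@21:R b4@23:R b5@24:L]
Ball 5: thrown@4 h=7 -> first land @11; rethrown@11 h=6 -> second land @17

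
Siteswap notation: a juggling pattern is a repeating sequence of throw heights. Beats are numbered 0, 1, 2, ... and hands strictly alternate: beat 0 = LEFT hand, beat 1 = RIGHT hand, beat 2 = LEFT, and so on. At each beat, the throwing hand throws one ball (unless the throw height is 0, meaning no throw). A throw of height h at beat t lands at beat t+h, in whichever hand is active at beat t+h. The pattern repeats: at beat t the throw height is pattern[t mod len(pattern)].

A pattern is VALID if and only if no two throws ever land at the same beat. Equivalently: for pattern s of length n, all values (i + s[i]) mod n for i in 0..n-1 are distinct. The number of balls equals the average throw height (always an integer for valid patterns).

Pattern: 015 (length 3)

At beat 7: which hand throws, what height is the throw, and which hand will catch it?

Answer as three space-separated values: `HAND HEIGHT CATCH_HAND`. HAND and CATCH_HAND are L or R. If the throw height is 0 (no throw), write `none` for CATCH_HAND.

Answer: R 1 L

Derivation:
Beat 7: 7 mod 2 = 1, so hand = R
Throw height = pattern[7 mod 3] = pattern[1] = 1
Lands at beat 7+1=8, 8 mod 2 = 0, so catch hand = L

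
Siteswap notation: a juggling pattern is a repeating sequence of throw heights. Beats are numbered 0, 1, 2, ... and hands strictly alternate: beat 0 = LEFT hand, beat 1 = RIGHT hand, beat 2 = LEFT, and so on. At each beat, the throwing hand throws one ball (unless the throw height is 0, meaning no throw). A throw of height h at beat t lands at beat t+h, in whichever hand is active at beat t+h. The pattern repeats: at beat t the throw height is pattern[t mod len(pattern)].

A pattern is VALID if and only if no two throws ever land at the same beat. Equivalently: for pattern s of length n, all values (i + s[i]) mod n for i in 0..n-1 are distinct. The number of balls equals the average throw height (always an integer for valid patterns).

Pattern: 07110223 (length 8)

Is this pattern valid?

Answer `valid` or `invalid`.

Answer: invalid

Derivation:
i=0: (i + s[i]) mod n = (0 + 0) mod 8 = 0
i=1: (i + s[i]) mod n = (1 + 7) mod 8 = 0
i=2: (i + s[i]) mod n = (2 + 1) mod 8 = 3
i=3: (i + s[i]) mod n = (3 + 1) mod 8 = 4
i=4: (i + s[i]) mod n = (4 + 0) mod 8 = 4
i=5: (i + s[i]) mod n = (5 + 2) mod 8 = 7
i=6: (i + s[i]) mod n = (6 + 2) mod 8 = 0
i=7: (i + s[i]) mod n = (7 + 3) mod 8 = 2
Residues: [0, 0, 3, 4, 4, 7, 0, 2], distinct: False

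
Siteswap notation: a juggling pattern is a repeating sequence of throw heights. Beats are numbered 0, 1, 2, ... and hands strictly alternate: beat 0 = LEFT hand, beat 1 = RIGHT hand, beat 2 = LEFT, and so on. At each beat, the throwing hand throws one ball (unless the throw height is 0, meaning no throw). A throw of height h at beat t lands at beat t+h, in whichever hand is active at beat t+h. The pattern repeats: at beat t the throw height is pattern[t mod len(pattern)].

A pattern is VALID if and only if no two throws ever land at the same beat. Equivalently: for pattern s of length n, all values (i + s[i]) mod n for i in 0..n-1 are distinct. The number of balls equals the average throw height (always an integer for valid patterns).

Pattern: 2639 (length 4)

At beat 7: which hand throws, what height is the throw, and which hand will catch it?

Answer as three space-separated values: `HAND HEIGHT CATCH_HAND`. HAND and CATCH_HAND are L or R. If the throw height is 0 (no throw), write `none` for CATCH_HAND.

Beat 7: 7 mod 2 = 1, so hand = R
Throw height = pattern[7 mod 4] = pattern[3] = 9
Lands at beat 7+9=16, 16 mod 2 = 0, so catch hand = L

Answer: R 9 L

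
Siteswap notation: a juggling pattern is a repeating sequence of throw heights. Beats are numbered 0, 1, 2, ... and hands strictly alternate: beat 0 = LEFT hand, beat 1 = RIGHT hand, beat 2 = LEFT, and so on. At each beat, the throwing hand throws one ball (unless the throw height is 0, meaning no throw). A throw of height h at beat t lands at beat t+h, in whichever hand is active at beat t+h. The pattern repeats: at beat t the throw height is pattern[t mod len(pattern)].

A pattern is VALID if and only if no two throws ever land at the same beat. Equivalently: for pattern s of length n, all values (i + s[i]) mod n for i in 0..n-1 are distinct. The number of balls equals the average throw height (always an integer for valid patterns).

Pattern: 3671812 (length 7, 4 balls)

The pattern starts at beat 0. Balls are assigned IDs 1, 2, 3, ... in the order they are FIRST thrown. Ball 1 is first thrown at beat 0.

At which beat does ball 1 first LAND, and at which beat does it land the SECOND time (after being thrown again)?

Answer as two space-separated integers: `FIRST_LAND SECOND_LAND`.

Answer: 3 4

Derivation:
Beat 0 (L): throw ball1 h=3 -> lands@3:R; in-air after throw: [b1@3:R]
Beat 1 (R): throw ball2 h=6 -> lands@7:R; in-air after throw: [b1@3:R b2@7:R]
Beat 2 (L): throw ball3 h=7 -> lands@9:R; in-air after throw: [b1@3:R b2@7:R b3@9:R]
Beat 3 (R): throw ball1 h=1 -> lands@4:L; in-air after throw: [b1@4:L b2@7:R b3@9:R]
Beat 4 (L): throw ball1 h=8 -> lands@12:L; in-air after throw: [b2@7:R b3@9:R b1@12:L]
Ball 1: thrown@0 h=3 -> first land @3; rethrown@3 h=1 -> second land @4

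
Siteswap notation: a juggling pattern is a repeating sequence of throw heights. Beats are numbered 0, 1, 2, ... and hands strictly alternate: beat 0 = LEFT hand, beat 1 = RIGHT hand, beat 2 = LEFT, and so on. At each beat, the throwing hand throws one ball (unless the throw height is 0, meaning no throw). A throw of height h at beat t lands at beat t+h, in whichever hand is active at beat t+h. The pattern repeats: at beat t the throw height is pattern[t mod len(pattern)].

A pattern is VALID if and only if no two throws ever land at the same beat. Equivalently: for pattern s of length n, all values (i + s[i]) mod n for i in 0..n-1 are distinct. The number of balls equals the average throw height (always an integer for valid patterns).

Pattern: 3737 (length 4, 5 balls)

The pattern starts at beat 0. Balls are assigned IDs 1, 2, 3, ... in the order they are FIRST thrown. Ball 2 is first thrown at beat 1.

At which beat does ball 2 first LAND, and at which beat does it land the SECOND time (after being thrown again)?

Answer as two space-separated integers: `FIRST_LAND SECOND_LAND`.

Answer: 8 11

Derivation:
Beat 0 (L): throw ball1 h=3 -> lands@3:R; in-air after throw: [b1@3:R]
Beat 1 (R): throw ball2 h=7 -> lands@8:L; in-air after throw: [b1@3:R b2@8:L]
Beat 2 (L): throw ball3 h=3 -> lands@5:R; in-air after throw: [b1@3:R b3@5:R b2@8:L]
Beat 3 (R): throw ball1 h=7 -> lands@10:L; in-air after throw: [b3@5:R b2@8:L b1@10:L]
Beat 4 (L): throw ball4 h=3 -> lands@7:R; in-air after throw: [b3@5:R b4@7:R b2@8:L b1@10:L]
Beat 5 (R): throw ball3 h=7 -> lands@12:L; in-air after throw: [b4@7:R b2@8:L b1@10:L b3@12:L]
Beat 6 (L): throw ball5 h=3 -> lands@9:R; in-air after throw: [b4@7:R b2@8:L b5@9:R b1@10:L b3@12:L]
Beat 7 (R): throw ball4 h=7 -> lands@14:L; in-air after throw: [b2@8:L b5@9:R b1@10:L b3@12:L b4@14:L]
Beat 8 (L): throw ball2 h=3 -> lands@11:R; in-air after throw: [b5@9:R b1@10:L b2@11:R b3@12:L b4@14:L]
Beat 9 (R): throw ball5 h=7 -> lands@16:L; in-air after throw: [b1@10:L b2@11:R b3@12:L b4@14:L b5@16:L]
Beat 10 (L): throw ball1 h=3 -> lands@13:R; in-air after throw: [b2@11:R b3@12:L b1@13:R b4@14:L b5@16:L]
Beat 11 (R): throw ball2 h=7 -> lands@18:L; in-air after throw: [b3@12:L b1@13:R b4@14:L b5@16:L b2@18:L]
Ball 2: thrown@1 h=7 -> first land @8; rethrown@8 h=3 -> second land @11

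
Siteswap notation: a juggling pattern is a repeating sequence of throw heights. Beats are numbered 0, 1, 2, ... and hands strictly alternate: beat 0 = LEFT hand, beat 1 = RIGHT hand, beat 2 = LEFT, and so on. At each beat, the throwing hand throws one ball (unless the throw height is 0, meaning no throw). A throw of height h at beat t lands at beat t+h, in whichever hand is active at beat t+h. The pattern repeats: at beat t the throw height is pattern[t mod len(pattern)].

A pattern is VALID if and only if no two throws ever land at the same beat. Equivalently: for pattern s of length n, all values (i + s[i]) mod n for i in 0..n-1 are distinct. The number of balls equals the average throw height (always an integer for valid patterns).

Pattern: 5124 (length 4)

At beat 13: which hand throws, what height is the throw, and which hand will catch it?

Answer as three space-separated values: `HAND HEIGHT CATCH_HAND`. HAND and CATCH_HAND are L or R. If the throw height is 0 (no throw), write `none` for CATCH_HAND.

Beat 13: 13 mod 2 = 1, so hand = R
Throw height = pattern[13 mod 4] = pattern[1] = 1
Lands at beat 13+1=14, 14 mod 2 = 0, so catch hand = L

Answer: R 1 L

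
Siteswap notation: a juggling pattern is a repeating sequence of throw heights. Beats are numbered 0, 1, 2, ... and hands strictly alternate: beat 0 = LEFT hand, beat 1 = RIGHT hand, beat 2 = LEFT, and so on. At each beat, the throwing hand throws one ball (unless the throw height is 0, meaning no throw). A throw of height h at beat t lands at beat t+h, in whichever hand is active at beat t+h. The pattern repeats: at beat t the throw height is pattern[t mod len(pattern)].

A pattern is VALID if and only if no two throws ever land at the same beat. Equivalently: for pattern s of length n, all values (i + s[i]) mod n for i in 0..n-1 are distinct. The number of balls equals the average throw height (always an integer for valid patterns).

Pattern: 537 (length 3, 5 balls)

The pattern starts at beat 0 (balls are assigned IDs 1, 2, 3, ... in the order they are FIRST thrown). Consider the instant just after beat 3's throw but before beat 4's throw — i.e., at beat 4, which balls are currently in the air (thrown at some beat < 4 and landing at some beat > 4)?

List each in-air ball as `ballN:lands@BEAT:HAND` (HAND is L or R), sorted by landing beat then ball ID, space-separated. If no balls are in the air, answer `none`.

Answer: ball1:lands@5:R ball4:lands@8:L ball3:lands@9:R

Derivation:
Beat 0 (L): throw ball1 h=5 -> lands@5:R; in-air after throw: [b1@5:R]
Beat 1 (R): throw ball2 h=3 -> lands@4:L; in-air after throw: [b2@4:L b1@5:R]
Beat 2 (L): throw ball3 h=7 -> lands@9:R; in-air after throw: [b2@4:L b1@5:R b3@9:R]
Beat 3 (R): throw ball4 h=5 -> lands@8:L; in-air after throw: [b2@4:L b1@5:R b4@8:L b3@9:R]
Beat 4 (L): throw ball2 h=3 -> lands@7:R; in-air after throw: [b1@5:R b2@7:R b4@8:L b3@9:R]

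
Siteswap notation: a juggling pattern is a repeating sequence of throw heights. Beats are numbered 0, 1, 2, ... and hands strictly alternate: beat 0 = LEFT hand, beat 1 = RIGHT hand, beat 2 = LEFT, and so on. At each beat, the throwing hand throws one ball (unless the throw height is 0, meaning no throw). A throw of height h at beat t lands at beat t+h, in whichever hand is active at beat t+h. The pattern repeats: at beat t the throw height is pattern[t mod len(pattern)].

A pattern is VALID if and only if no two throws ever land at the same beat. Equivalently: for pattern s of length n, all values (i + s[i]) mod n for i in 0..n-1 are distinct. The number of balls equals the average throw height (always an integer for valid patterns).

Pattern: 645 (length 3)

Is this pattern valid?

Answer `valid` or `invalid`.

Answer: valid

Derivation:
i=0: (i + s[i]) mod n = (0 + 6) mod 3 = 0
i=1: (i + s[i]) mod n = (1 + 4) mod 3 = 2
i=2: (i + s[i]) mod n = (2 + 5) mod 3 = 1
Residues: [0, 2, 1], distinct: True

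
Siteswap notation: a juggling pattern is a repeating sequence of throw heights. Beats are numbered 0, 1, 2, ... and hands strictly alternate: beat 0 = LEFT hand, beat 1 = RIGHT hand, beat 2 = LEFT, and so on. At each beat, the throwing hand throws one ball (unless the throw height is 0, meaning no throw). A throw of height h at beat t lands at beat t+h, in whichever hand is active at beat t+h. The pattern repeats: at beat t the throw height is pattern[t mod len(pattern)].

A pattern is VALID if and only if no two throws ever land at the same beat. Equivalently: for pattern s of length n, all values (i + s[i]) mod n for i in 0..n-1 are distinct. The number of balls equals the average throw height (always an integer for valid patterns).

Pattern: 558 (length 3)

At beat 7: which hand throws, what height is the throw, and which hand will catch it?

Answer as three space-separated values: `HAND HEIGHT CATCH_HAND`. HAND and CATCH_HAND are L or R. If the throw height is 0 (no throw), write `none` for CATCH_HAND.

Beat 7: 7 mod 2 = 1, so hand = R
Throw height = pattern[7 mod 3] = pattern[1] = 5
Lands at beat 7+5=12, 12 mod 2 = 0, so catch hand = L

Answer: R 5 L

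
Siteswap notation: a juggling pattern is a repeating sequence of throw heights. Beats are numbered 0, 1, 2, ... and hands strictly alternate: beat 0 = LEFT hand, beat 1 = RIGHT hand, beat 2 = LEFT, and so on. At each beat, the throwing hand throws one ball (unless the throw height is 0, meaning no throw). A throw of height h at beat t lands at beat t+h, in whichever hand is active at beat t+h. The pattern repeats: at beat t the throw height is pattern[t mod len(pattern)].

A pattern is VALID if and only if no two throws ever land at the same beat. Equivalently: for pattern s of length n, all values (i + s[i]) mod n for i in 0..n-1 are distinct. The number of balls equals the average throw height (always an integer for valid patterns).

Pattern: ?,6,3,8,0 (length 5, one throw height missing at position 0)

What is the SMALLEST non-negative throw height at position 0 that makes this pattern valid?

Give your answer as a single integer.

Answer: 3

Derivation:
i=0: s[i]=? (unknown)
i=1: (1 + 6) mod 5 = 2
i=2: (2 + 3) mod 5 = 0
i=3: (3 + 8) mod 5 = 1
i=4: (4 + 0) mod 5 = 4
Known residues: [0, 1, 2, 4]; need a permutation of 0..4, so missing residue r = 3
Need (0 + s) mod 5 = 3; smallest s = (3 - 0) mod 5 = 3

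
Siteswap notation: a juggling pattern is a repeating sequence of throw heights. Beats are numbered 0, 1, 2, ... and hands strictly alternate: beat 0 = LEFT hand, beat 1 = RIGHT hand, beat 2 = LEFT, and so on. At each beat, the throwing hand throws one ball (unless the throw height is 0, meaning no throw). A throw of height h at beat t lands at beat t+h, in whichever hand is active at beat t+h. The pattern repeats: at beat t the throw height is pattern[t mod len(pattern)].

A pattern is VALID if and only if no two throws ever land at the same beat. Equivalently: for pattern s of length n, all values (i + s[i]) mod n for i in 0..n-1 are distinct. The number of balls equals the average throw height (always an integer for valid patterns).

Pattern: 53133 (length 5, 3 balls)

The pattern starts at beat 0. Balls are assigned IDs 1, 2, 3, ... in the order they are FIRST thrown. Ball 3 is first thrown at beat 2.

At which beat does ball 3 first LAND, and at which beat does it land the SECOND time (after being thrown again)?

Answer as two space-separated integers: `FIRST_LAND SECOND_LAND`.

Answer: 3 6

Derivation:
Beat 0 (L): throw ball1 h=5 -> lands@5:R; in-air after throw: [b1@5:R]
Beat 1 (R): throw ball2 h=3 -> lands@4:L; in-air after throw: [b2@4:L b1@5:R]
Beat 2 (L): throw ball3 h=1 -> lands@3:R; in-air after throw: [b3@3:R b2@4:L b1@5:R]
Beat 3 (R): throw ball3 h=3 -> lands@6:L; in-air after throw: [b2@4:L b1@5:R b3@6:L]
Beat 4 (L): throw ball2 h=3 -> lands@7:R; in-air after throw: [b1@5:R b3@6:L b2@7:R]
Beat 5 (R): throw ball1 h=5 -> lands@10:L; in-air after throw: [b3@6:L b2@7:R b1@10:L]
Beat 6 (L): throw ball3 h=3 -> lands@9:R; in-air after throw: [b2@7:R b3@9:R b1@10:L]
Ball 3: thrown@2 h=1 -> first land @3; rethrown@3 h=3 -> second land @6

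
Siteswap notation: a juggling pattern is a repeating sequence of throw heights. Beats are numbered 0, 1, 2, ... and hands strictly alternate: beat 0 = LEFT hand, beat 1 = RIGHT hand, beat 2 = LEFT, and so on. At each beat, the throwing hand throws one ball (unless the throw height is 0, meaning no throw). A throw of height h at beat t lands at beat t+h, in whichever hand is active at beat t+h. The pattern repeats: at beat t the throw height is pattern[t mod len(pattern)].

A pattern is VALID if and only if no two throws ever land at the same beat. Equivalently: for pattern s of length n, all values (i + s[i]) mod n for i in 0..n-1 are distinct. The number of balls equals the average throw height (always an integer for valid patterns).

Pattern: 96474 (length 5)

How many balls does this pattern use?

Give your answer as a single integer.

Answer: 6

Derivation:
Pattern = [9, 6, 4, 7, 4], length n = 5
  position 0: throw height = 9, running sum = 9
  position 1: throw height = 6, running sum = 15
  position 2: throw height = 4, running sum = 19
  position 3: throw height = 7, running sum = 26
  position 4: throw height = 4, running sum = 30
Total sum = 30; balls = sum / n = 30 / 5 = 6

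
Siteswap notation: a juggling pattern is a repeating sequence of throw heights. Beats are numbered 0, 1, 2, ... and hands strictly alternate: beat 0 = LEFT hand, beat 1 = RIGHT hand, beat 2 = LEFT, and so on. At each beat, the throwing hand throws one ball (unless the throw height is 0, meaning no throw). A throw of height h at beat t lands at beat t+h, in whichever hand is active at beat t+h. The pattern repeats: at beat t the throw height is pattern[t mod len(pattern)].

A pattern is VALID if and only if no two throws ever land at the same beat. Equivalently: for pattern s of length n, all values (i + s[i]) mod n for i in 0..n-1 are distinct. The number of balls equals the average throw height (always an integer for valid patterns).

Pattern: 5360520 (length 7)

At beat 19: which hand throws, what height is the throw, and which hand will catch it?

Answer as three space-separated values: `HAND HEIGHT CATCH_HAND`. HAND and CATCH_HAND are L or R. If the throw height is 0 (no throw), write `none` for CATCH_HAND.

Answer: R 2 R

Derivation:
Beat 19: 19 mod 2 = 1, so hand = R
Throw height = pattern[19 mod 7] = pattern[5] = 2
Lands at beat 19+2=21, 21 mod 2 = 1, so catch hand = R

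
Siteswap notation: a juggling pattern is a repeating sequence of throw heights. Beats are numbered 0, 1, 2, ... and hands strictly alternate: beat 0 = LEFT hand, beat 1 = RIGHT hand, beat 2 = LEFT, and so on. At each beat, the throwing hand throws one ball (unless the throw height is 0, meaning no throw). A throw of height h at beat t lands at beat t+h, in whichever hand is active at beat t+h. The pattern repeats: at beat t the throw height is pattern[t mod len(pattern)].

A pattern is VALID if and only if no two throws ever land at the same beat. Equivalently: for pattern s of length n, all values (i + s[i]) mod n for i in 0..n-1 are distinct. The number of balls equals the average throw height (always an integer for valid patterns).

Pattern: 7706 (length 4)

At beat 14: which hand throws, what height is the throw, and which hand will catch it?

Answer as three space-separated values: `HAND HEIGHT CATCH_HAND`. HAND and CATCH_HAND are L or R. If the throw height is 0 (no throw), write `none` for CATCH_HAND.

Beat 14: 14 mod 2 = 0, so hand = L
Throw height = pattern[14 mod 4] = pattern[2] = 0

Answer: L 0 none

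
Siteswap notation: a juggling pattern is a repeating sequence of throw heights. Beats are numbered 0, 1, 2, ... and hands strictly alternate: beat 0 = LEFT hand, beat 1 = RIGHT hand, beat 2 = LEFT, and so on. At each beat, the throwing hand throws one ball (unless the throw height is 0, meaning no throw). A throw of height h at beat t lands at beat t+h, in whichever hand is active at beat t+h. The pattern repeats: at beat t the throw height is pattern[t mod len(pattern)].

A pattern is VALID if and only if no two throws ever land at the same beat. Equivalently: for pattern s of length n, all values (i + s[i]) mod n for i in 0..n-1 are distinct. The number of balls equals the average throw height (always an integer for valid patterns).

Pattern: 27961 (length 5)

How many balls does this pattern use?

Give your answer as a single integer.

Answer: 5

Derivation:
Pattern = [2, 7, 9, 6, 1], length n = 5
  position 0: throw height = 2, running sum = 2
  position 1: throw height = 7, running sum = 9
  position 2: throw height = 9, running sum = 18
  position 3: throw height = 6, running sum = 24
  position 4: throw height = 1, running sum = 25
Total sum = 25; balls = sum / n = 25 / 5 = 5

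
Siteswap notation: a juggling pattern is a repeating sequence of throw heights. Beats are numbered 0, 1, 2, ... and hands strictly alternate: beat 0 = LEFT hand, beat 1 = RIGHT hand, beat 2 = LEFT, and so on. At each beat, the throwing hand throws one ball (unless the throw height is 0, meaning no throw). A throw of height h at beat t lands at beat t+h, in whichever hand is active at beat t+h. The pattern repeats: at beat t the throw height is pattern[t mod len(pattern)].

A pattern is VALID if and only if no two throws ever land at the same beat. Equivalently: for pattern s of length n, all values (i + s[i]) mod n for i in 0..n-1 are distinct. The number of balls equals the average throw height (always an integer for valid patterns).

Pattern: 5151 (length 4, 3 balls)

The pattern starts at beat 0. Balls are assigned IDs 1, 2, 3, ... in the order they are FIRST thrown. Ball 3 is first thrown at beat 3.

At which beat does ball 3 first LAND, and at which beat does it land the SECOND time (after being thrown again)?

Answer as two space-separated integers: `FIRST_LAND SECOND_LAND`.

Answer: 4 9

Derivation:
Beat 0 (L): throw ball1 h=5 -> lands@5:R; in-air after throw: [b1@5:R]
Beat 1 (R): throw ball2 h=1 -> lands@2:L; in-air after throw: [b2@2:L b1@5:R]
Beat 2 (L): throw ball2 h=5 -> lands@7:R; in-air after throw: [b1@5:R b2@7:R]
Beat 3 (R): throw ball3 h=1 -> lands@4:L; in-air after throw: [b3@4:L b1@5:R b2@7:R]
Beat 4 (L): throw ball3 h=5 -> lands@9:R; in-air after throw: [b1@5:R b2@7:R b3@9:R]
Beat 5 (R): throw ball1 h=1 -> lands@6:L; in-air after throw: [b1@6:L b2@7:R b3@9:R]
Beat 6 (L): throw ball1 h=5 -> lands@11:R; in-air after throw: [b2@7:R b3@9:R b1@11:R]
Beat 7 (R): throw ball2 h=1 -> lands@8:L; in-air after throw: [b2@8:L b3@9:R b1@11:R]
Beat 8 (L): throw ball2 h=5 -> lands@13:R; in-air after throw: [b3@9:R b1@11:R b2@13:R]
Beat 9 (R): throw ball3 h=1 -> lands@10:L; in-air after throw: [b3@10:L b1@11:R b2@13:R]
Ball 3: thrown@3 h=1 -> first land @4; rethrown@4 h=5 -> second land @9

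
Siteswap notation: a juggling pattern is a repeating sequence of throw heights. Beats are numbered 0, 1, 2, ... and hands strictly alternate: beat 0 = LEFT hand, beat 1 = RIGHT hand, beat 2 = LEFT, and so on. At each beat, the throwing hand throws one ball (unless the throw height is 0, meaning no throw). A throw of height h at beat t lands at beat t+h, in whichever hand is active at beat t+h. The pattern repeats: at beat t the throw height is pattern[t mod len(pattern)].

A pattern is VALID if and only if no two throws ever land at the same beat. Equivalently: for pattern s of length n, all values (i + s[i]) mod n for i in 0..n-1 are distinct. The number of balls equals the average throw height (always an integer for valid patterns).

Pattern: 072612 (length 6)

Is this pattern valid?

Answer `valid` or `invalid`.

i=0: (i + s[i]) mod n = (0 + 0) mod 6 = 0
i=1: (i + s[i]) mod n = (1 + 7) mod 6 = 2
i=2: (i + s[i]) mod n = (2 + 2) mod 6 = 4
i=3: (i + s[i]) mod n = (3 + 6) mod 6 = 3
i=4: (i + s[i]) mod n = (4 + 1) mod 6 = 5
i=5: (i + s[i]) mod n = (5 + 2) mod 6 = 1
Residues: [0, 2, 4, 3, 5, 1], distinct: True

Answer: valid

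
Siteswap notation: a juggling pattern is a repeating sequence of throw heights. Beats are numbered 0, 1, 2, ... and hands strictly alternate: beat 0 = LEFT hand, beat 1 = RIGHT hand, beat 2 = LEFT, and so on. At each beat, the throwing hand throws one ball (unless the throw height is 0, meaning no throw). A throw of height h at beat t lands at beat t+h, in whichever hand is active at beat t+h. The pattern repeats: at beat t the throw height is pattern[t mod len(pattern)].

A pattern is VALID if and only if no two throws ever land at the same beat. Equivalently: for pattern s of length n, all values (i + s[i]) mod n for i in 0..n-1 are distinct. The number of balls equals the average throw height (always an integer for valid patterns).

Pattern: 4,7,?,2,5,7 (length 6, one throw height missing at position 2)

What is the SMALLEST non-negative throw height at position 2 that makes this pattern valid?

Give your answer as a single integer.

i=0: (0 + 4) mod 6 = 4
i=1: (1 + 7) mod 6 = 2
i=2: s[i]=? (unknown)
i=3: (3 + 2) mod 6 = 5
i=4: (4 + 5) mod 6 = 3
i=5: (5 + 7) mod 6 = 0
Known residues: [0, 2, 3, 4, 5]; need a permutation of 0..5, so missing residue r = 1
Need (2 + s) mod 6 = 1; smallest s = (1 - 2) mod 6 = 5

Answer: 5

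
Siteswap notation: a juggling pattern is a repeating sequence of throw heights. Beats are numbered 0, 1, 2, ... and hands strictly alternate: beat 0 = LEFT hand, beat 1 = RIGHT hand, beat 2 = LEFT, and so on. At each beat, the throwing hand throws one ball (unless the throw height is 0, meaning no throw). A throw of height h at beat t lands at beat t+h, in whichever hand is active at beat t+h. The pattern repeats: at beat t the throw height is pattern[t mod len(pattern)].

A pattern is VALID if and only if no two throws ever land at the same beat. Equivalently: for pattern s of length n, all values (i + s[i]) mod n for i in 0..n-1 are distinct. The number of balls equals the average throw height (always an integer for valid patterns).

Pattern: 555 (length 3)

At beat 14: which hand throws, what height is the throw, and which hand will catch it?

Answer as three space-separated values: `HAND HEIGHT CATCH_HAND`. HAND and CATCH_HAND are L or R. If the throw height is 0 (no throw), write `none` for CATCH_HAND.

Beat 14: 14 mod 2 = 0, so hand = L
Throw height = pattern[14 mod 3] = pattern[2] = 5
Lands at beat 14+5=19, 19 mod 2 = 1, so catch hand = R

Answer: L 5 R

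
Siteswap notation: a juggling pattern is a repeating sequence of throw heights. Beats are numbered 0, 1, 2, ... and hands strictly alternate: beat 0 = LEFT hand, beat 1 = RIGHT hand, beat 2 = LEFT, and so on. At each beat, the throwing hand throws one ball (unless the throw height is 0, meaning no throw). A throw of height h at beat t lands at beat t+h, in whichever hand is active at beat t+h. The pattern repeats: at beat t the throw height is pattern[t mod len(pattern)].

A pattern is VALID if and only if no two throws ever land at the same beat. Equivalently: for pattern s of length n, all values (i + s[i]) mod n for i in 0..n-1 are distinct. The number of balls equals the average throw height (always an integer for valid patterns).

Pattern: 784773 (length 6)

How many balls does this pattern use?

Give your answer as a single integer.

Answer: 6

Derivation:
Pattern = [7, 8, 4, 7, 7, 3], length n = 6
  position 0: throw height = 7, running sum = 7
  position 1: throw height = 8, running sum = 15
  position 2: throw height = 4, running sum = 19
  position 3: throw height = 7, running sum = 26
  position 4: throw height = 7, running sum = 33
  position 5: throw height = 3, running sum = 36
Total sum = 36; balls = sum / n = 36 / 6 = 6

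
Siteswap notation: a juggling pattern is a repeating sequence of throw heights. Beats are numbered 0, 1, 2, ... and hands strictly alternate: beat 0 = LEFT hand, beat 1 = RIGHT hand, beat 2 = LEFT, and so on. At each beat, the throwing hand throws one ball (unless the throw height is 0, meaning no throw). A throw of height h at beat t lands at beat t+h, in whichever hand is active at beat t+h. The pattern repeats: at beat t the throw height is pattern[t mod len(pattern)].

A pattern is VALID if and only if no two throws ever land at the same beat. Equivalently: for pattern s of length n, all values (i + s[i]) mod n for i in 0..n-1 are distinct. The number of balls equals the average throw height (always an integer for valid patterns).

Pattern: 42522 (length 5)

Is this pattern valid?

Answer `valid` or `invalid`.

Answer: valid

Derivation:
i=0: (i + s[i]) mod n = (0 + 4) mod 5 = 4
i=1: (i + s[i]) mod n = (1 + 2) mod 5 = 3
i=2: (i + s[i]) mod n = (2 + 5) mod 5 = 2
i=3: (i + s[i]) mod n = (3 + 2) mod 5 = 0
i=4: (i + s[i]) mod n = (4 + 2) mod 5 = 1
Residues: [4, 3, 2, 0, 1], distinct: True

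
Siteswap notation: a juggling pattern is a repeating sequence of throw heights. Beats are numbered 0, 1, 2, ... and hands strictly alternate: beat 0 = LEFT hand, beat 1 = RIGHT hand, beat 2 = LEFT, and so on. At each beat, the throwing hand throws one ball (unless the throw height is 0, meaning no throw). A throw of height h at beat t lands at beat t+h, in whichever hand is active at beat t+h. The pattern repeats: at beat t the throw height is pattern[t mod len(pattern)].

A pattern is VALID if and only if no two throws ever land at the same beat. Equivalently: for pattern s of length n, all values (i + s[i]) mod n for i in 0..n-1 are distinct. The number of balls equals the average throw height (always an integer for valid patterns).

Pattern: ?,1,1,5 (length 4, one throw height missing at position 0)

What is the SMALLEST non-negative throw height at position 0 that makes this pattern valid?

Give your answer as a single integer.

Answer: 1

Derivation:
i=0: s[i]=? (unknown)
i=1: (1 + 1) mod 4 = 2
i=2: (2 + 1) mod 4 = 3
i=3: (3 + 5) mod 4 = 0
Known residues: [0, 2, 3]; need a permutation of 0..3, so missing residue r = 1
Need (0 + s) mod 4 = 1; smallest s = (1 - 0) mod 4 = 1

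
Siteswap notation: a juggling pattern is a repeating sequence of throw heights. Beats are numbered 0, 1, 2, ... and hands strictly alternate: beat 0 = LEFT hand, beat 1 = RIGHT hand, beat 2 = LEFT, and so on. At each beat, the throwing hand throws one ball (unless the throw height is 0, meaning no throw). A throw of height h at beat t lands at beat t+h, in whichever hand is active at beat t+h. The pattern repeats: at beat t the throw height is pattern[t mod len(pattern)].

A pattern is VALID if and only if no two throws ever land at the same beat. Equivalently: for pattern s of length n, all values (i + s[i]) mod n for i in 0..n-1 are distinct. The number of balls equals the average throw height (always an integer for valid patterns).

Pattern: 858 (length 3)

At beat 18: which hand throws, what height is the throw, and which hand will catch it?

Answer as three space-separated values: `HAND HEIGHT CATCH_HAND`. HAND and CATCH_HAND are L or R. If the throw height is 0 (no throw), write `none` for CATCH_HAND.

Answer: L 8 L

Derivation:
Beat 18: 18 mod 2 = 0, so hand = L
Throw height = pattern[18 mod 3] = pattern[0] = 8
Lands at beat 18+8=26, 26 mod 2 = 0, so catch hand = L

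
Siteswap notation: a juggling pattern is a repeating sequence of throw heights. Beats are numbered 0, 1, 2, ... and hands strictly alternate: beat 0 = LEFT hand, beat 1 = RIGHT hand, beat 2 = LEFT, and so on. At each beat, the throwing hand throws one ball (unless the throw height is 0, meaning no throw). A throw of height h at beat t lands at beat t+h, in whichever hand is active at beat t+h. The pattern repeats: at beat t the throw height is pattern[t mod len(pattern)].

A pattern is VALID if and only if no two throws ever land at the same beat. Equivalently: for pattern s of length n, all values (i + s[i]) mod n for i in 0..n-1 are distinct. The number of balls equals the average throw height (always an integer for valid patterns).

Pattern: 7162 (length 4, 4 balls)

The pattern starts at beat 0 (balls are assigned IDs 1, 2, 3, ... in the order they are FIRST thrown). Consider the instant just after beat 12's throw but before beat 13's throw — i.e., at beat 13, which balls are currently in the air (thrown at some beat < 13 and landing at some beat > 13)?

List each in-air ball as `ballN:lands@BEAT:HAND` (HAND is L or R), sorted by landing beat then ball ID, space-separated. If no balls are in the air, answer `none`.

Beat 0 (L): throw ball1 h=7 -> lands@7:R; in-air after throw: [b1@7:R]
Beat 1 (R): throw ball2 h=1 -> lands@2:L; in-air after throw: [b2@2:L b1@7:R]
Beat 2 (L): throw ball2 h=6 -> lands@8:L; in-air after throw: [b1@7:R b2@8:L]
Beat 3 (R): throw ball3 h=2 -> lands@5:R; in-air after throw: [b3@5:R b1@7:R b2@8:L]
Beat 4 (L): throw ball4 h=7 -> lands@11:R; in-air after throw: [b3@5:R b1@7:R b2@8:L b4@11:R]
Beat 5 (R): throw ball3 h=1 -> lands@6:L; in-air after throw: [b3@6:L b1@7:R b2@8:L b4@11:R]
Beat 6 (L): throw ball3 h=6 -> lands@12:L; in-air after throw: [b1@7:R b2@8:L b4@11:R b3@12:L]
Beat 7 (R): throw ball1 h=2 -> lands@9:R; in-air after throw: [b2@8:L b1@9:R b4@11:R b3@12:L]
Beat 8 (L): throw ball2 h=7 -> lands@15:R; in-air after throw: [b1@9:R b4@11:R b3@12:L b2@15:R]
Beat 9 (R): throw ball1 h=1 -> lands@10:L; in-air after throw: [b1@10:L b4@11:R b3@12:L b2@15:R]
Beat 10 (L): throw ball1 h=6 -> lands@16:L; in-air after throw: [b4@11:R b3@12:L b2@15:R b1@16:L]
Beat 11 (R): throw ball4 h=2 -> lands@13:R; in-air after throw: [b3@12:L b4@13:R b2@15:R b1@16:L]
Beat 12 (L): throw ball3 h=7 -> lands@19:R; in-air after throw: [b4@13:R b2@15:R b1@16:L b3@19:R]
Beat 13 (R): throw ball4 h=1 -> lands@14:L; in-air after throw: [b4@14:L b2@15:R b1@16:L b3@19:R]

Answer: ball2:lands@15:R ball1:lands@16:L ball3:lands@19:R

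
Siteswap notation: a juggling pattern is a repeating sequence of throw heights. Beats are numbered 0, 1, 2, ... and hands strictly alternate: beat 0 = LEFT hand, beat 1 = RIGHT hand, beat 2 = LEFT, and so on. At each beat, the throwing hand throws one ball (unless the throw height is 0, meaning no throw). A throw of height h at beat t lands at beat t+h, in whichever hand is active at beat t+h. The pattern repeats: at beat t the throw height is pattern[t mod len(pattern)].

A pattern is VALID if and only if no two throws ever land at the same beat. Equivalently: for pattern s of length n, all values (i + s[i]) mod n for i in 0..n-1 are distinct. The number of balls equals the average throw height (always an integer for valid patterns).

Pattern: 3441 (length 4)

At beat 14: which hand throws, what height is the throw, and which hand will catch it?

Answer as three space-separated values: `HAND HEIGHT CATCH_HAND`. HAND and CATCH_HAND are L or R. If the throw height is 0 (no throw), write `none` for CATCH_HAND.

Answer: L 4 L

Derivation:
Beat 14: 14 mod 2 = 0, so hand = L
Throw height = pattern[14 mod 4] = pattern[2] = 4
Lands at beat 14+4=18, 18 mod 2 = 0, so catch hand = L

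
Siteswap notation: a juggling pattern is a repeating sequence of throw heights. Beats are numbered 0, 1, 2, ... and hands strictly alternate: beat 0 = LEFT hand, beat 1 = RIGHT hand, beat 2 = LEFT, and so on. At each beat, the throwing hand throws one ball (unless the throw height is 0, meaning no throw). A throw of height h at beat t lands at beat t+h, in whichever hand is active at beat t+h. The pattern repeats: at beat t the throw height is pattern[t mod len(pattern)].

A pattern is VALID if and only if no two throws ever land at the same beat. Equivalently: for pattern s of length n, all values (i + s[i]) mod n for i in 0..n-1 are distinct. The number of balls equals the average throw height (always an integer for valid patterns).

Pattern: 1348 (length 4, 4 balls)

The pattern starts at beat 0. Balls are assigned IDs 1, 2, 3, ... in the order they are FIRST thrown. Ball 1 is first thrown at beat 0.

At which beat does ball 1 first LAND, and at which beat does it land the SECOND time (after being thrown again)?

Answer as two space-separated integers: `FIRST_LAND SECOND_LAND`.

Beat 0 (L): throw ball1 h=1 -> lands@1:R; in-air after throw: [b1@1:R]
Beat 1 (R): throw ball1 h=3 -> lands@4:L; in-air after throw: [b1@4:L]
Beat 2 (L): throw ball2 h=4 -> lands@6:L; in-air after throw: [b1@4:L b2@6:L]
Beat 3 (R): throw ball3 h=8 -> lands@11:R; in-air after throw: [b1@4:L b2@6:L b3@11:R]
Beat 4 (L): throw ball1 h=1 -> lands@5:R; in-air after throw: [b1@5:R b2@6:L b3@11:R]
Ball 1: thrown@0 h=1 -> first land @1; rethrown@1 h=3 -> second land @4

Answer: 1 4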